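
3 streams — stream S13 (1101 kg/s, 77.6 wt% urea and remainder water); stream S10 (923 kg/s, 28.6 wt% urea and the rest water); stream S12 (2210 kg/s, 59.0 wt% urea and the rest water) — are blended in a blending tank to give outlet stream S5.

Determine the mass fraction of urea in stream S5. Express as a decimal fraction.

0.572

Total flow out = 1101 + 923 + 2210 = 4234 kg/s.
urea in = 1101×0.776 + 923×0.286 + 2210×0.590 = 2422.3 kg/s.
urea mass fraction in S5 = 2422.3/4234 = 0.572.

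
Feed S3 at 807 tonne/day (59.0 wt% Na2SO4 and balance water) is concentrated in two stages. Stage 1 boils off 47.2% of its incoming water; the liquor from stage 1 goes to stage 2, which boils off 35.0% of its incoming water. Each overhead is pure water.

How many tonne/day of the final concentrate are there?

water in feed = 807×0.410 = 330.87 tonne/day.
After stage 1: water left = (1−0.472)×330.87 = 174.7; stream total = 650.83 tonne/day.
After stage 2: water left = (1−0.350)×174.7 = 113.55; final concentrate = 589.68 tonne/day.

589.7 tonne/day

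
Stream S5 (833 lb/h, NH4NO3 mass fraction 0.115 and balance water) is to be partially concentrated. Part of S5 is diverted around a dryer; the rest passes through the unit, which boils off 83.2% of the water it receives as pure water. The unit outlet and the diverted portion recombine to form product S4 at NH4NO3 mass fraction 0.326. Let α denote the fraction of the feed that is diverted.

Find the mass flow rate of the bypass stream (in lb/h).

All 833×0.115 = 95.795 lb/h of NH4NO3 reaches S4, so S4 = 95.795/0.326 = 293.85 lb/h and vapour = 539.15 lb/h.
The evaporator receives (1−α)·833 of feed at 0.885 water and removes 0.832 of that water:
0.832×0.885×(1−α)×833 = 539.15
(1−α) = 539.15/613.35 = 0.8790;  α = 0.1210.
Bypass flow = 0.1210×833 = 100.78 lb/h.

100.8 lb/h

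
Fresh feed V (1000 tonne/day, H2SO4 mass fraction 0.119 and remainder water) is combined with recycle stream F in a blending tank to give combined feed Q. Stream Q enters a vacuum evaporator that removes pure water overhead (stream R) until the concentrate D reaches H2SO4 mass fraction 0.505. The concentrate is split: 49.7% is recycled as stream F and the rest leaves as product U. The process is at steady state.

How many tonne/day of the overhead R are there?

764.4 tonne/day

Overall H2SO4 balance (none leaves overhead): H2SO4 in fresh feed = H2SO4 in product, i.e. 1000×0.119 = (1−0.497)·D·0.505.
D = 119/(0.505×0.503) = 468.48 tonne/day.
Recycle F = 0.497×468.48 = 232.83 tonne/day.
Combined feed Q = 1000 + 232.83 = 1232.8 tonne/day.
Overhead R = Q − D = 1232.8 − 468.48 = 764.36 tonne/day.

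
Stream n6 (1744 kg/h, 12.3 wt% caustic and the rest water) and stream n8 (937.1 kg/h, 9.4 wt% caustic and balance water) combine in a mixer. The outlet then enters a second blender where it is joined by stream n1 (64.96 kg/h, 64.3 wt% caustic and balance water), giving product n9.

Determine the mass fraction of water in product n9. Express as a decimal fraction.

0.8746

Overall, product flow = 2746.1 kg/h.
water in = 1744×0.877 + 937.1×0.906 + 64.96×0.357 = 2401.7 kg/h.
water fraction in n9 = 0.8746.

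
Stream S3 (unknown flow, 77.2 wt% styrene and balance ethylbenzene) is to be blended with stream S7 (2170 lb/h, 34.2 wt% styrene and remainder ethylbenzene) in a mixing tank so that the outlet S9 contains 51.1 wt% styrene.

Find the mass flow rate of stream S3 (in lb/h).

Let S3 be the unknown flow. Total out = 2170 + S3.
styrene balance: 742.14 + 0.772·S3 = 0.511·(2170 + S3)
(0.772 − 0.511)·S3 = 0.511×2170 − 742.14 = 366.73
S3 = 366.73 / 0.261 = 1405.1 lb/h

1405 lb/h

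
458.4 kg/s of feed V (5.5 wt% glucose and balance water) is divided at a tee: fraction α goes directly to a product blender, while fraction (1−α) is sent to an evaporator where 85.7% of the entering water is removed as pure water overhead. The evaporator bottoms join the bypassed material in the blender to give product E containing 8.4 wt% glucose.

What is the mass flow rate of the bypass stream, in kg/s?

263 kg/s

All 458.4×0.055 = 25.212 kg/s of glucose reaches E, so E = 25.212/0.084 = 300.14 kg/s and vapour = 158.26 kg/s.
The evaporator receives (1−α)·458.4 of feed at 0.945 water and removes 0.857 of that water:
0.857×0.945×(1−α)×458.4 = 158.26
(1−α) = 158.26/371.24 = 0.4263;  α = 0.5737.
Bypass flow = 0.5737×458.4 = 262.99 kg/s.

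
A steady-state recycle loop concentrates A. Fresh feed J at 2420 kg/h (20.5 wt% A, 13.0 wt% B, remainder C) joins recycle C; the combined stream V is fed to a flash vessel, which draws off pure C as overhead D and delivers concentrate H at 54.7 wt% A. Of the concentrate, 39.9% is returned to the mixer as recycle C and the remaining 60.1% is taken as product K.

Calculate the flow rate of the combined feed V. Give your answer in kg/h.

3022 kg/h

Overall A balance (none leaves overhead): A in fresh feed = A in product, i.e. 2420×0.205 = (1−0.399)·H·0.547.
H = 496.1/(0.547×0.601) = 1509.1 kg/h.
Recycle C = 0.399×1509.1 = 602.12 kg/h.
Combined feed V = 2420 + 602.12 = 3022.1 kg/h.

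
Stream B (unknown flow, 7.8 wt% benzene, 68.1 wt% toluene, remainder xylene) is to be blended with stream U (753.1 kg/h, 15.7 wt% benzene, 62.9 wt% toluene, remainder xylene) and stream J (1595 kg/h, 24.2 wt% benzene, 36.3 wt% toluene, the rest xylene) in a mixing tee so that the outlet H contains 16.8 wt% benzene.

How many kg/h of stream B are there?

Let B be the unknown flow. Total out = 2348.1 + B.
benzene balance: 504.23 + 0.078·B = 0.168·(2348.1 + B)
(0.078 − 0.168)·B = 0.168×2348.1 − 504.23 = -109.75
B = -109.75 / -0.090 = 1219.4 kg/h

1219 kg/h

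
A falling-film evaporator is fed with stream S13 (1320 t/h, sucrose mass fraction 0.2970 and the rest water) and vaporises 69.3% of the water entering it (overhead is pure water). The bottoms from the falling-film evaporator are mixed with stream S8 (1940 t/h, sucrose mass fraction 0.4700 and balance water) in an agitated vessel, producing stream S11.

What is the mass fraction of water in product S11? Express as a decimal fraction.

Vapour removed = 0.693×0.703×1320 = 643.08 t/h; concentrate = 676.92 t/h.
water reaching the mixer = 284.88 (from concentrate) + 1940×0.530 = 1313.1 t/h.
Product flow = 676.92 + 1940 = 2616.9 t/h; water fraction = 0.5018.

0.5018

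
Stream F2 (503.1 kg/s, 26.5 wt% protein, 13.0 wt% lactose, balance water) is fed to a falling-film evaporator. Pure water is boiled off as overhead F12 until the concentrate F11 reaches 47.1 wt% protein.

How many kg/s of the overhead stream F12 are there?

protein is conserved: 503.1×0.265 = 133.32 kg/s all reports to the concentrate.
Concentrate = 133.32/(target fraction) = 283.06 kg/s.
Overhead = 503.1 − 283.06 = 220.04 kg/s.

220 kg/s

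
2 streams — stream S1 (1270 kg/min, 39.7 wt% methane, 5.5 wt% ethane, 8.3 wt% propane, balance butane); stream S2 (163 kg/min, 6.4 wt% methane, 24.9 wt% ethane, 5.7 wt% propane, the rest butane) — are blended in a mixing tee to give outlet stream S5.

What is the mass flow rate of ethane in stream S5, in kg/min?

110.4 kg/min

ethane out = ethane in = 1270×0.055 + 163×0.249 = 110.44 kg/min.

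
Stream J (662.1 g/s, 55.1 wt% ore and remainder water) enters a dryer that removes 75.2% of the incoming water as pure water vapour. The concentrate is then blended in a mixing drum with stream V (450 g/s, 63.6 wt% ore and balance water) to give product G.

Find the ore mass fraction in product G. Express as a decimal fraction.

Vapour removed = 0.752×0.449×662.1 = 223.56 g/s; concentrate = 438.54 g/s.
ore reaching the mixer = 364.82 (from concentrate) + 450×0.636 = 651.02 g/s.
Product flow = 438.54 + 450 = 888.54 g/s; ore fraction = 0.733.

0.733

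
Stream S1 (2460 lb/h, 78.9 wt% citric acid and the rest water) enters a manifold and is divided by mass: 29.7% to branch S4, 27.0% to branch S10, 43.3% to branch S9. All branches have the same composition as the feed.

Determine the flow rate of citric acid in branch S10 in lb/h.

Branch S10 total = 0.270×2460 = 664.2 lb/h.
citric acid in S10 = 0.789×664.2 = 524.05 lb/h.

524.1 lb/h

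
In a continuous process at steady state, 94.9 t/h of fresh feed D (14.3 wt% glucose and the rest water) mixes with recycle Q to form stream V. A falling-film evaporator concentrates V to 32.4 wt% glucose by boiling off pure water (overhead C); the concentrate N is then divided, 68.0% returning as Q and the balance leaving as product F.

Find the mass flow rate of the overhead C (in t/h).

Overall glucose balance (none leaves overhead): glucose in fresh feed = glucose in product, i.e. 94.9×0.143 = (1−0.680)·N·0.324.
N = 13.571/(0.324×0.320) = 130.89 t/h.
Recycle Q = 0.680×130.89 = 89.005 t/h.
Combined feed V = 94.9 + 89.005 = 183.91 t/h.
Overhead C = V − N = 183.91 − 130.89 = 53.015 t/h.

53.02 t/h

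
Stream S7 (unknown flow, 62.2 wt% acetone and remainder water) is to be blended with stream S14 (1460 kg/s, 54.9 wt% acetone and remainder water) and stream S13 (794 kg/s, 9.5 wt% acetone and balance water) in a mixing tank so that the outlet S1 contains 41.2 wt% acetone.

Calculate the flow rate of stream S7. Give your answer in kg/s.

Let S7 be the unknown flow. Total out = 2254 + S7.
acetone balance: 876.97 + 0.622·S7 = 0.412·(2254 + S7)
(0.622 − 0.412)·S7 = 0.412×2254 − 876.97 = 51.678
S7 = 51.678 / 0.210 = 246.09 kg/s

246.1 kg/s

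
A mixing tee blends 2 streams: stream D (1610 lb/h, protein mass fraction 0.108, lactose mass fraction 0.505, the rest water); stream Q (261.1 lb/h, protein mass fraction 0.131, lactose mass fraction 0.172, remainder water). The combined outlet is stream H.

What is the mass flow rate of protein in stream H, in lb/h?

208.1 lb/h

protein out = protein in = 1610×0.108 + 261.1×0.131 = 208.08 lb/h.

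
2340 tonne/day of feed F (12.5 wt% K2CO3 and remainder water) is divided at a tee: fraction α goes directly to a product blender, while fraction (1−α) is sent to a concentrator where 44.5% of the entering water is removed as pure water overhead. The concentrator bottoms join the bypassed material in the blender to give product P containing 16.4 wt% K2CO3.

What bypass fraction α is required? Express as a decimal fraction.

0.389

All 2340×0.125 = 292.5 tonne/day of K2CO3 reaches P, so P = 292.5/0.164 = 1783.5 tonne/day and vapour = 556.46 tonne/day.
The evaporator receives (1−α)·2340 of feed at 0.875 water and removes 0.445 of that water:
0.445×0.875×(1−α)×2340 = 556.46
(1−α) = 556.46/911.14 = 0.6107;  α = 0.3893.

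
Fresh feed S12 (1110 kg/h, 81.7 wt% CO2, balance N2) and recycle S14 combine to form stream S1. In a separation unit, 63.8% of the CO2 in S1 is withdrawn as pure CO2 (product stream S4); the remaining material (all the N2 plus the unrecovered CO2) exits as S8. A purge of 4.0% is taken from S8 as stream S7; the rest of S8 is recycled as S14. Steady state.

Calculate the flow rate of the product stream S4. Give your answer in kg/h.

886.7 kg/h

CO2 in S1: m_A = 1110×0.817 + (1−0.040)·(1−0.638)·m_A, so m_A = 906.87/0.6525 = 1389.9 kg/h.
Product S4 = 0.638×1389.9 = 886.74 kg/h.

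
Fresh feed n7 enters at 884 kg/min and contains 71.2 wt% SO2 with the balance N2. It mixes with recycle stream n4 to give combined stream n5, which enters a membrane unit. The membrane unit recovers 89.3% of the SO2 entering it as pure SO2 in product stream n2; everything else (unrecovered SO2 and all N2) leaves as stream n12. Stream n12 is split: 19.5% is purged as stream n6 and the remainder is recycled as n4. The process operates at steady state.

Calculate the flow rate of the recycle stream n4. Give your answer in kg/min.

1110 kg/min

N2 enters only via n7 and leaves only via the purge: 884×0.288 = 0.195×(N2 in n12), and the membrane unit passes all N2, so N2 in n5 = N2 in n12 = 1305.6 kg/min.
SO2 in n5: m_A = 884×0.712 + (1−0.195)·(1−0.893)·m_A, so m_A = 629.41/0.9139 = 688.73 kg/min.
n12 = (1−0.893)×688.73 + 1305.6 = 1379.3 kg/min.
Recycle n4 = (1−0.195)×1379.3 = 1110.3 kg/min.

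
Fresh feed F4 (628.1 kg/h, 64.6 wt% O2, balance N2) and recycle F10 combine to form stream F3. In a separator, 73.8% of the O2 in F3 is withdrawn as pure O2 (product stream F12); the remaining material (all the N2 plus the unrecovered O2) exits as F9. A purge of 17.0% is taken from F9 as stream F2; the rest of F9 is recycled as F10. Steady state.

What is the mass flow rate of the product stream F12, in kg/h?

O2 in F3: m_A = 628.1×0.646 + (1−0.170)·(1−0.738)·m_A, so m_A = 405.75/0.7825 = 518.51 kg/h.
Product F12 = 0.738×518.51 = 382.66 kg/h.

382.7 kg/h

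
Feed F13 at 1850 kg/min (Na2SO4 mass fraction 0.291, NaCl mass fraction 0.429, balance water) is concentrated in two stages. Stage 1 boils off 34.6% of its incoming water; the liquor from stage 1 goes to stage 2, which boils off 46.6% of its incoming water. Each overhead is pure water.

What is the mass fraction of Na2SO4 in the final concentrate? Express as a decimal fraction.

water in feed = 1850×0.280 = 518 kg/min.
After stage 1: water left = (1−0.346)×518 = 338.77; stream total = 1670.8 kg/min.
After stage 2: water left = (1−0.466)×338.77 = 180.9; final concentrate = 1512.9 kg/min.
Na2SO4 fraction = 538.35/1512.9 = 0.356.

0.356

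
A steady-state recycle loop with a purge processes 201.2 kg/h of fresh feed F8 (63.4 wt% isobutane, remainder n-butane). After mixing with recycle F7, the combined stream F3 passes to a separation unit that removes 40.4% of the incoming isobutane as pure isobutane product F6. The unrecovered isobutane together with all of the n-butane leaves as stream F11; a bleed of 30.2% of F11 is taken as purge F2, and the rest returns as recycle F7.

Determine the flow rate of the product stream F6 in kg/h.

88.25 kg/h

isobutane in F3: m_A = 201.2×0.634 + (1−0.302)·(1−0.404)·m_A, so m_A = 127.56/0.5840 = 218.43 kg/h.
Product F6 = 0.404×218.43 = 88.245 kg/h.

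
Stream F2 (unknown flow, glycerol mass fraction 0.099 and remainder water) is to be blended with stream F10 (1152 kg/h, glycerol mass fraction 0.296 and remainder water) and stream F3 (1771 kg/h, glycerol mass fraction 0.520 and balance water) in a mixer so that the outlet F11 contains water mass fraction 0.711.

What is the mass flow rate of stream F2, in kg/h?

Let F2 be the unknown flow. Total out = 2923 + F2.
water balance: 1661.1 + 0.901·F2 = 0.711·(2923 + F2)
(0.901 − 0.711)·F2 = 0.711×2923 − 1661.1 = 417.16
F2 = 417.16 / 0.190 = 2195.6 kg/h

2196 kg/h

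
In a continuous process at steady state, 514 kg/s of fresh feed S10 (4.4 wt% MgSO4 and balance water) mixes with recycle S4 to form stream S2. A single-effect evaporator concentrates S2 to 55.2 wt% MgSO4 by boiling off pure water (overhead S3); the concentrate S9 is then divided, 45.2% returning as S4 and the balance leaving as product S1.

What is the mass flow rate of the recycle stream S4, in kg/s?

33.79 kg/s

Overall MgSO4 balance (none leaves overhead): MgSO4 in fresh feed = MgSO4 in product, i.e. 514×0.044 = (1−0.452)·S9·0.552.
S9 = 22.616/(0.552×0.548) = 74.765 kg/s.
Recycle S4 = 0.452×74.765 = 33.794 kg/s.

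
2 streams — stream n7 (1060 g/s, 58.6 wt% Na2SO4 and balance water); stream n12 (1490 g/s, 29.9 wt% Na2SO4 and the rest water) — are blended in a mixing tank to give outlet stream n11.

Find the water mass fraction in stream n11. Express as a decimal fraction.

0.5817

Total flow out = 1060 + 1490 = 2550 g/s.
water in = 1060×0.414 + 1490×0.701 = 1483.3 g/s.
water mass fraction in n11 = 1483.3/2550 = 0.5817.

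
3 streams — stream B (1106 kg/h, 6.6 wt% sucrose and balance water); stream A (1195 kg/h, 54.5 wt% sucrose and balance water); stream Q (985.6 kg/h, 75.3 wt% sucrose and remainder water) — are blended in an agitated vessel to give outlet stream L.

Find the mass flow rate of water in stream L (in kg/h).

water out = water in = 1106×0.934 + 1195×0.455 + 985.6×0.247 = 1820.2 kg/h.

1820 kg/h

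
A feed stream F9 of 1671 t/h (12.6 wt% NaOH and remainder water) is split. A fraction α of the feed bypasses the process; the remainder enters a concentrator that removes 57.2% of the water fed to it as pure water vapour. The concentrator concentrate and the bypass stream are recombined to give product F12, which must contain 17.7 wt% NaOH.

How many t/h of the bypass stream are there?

707.9 t/h

All 1671×0.126 = 210.55 t/h of NaOH reaches F12, so F12 = 210.55/0.177 = 1189.5 t/h and vapour = 481.47 t/h.
The evaporator receives (1−α)·1671 of feed at 0.874 water and removes 0.572 of that water:
0.572×0.874×(1−α)×1671 = 481.47
(1−α) = 481.47/835.38 = 0.5764;  α = 0.4236.
Bypass flow = 0.4236×1671 = 707.91 t/h.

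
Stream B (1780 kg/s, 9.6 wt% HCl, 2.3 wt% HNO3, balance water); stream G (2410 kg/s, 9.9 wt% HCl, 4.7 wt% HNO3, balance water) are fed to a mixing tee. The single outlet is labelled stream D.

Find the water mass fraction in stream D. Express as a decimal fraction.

Total flow out = 1780 + 2410 = 4190 kg/s.
water in = 1780×0.881 + 2410×0.854 = 3626.3 kg/s.
water mass fraction in D = 3626.3/4190 = 0.865.

0.865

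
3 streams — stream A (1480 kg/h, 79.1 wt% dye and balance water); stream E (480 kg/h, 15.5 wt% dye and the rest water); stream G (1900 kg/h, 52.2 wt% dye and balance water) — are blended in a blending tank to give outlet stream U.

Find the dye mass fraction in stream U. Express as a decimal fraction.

Total flow out = 1480 + 480 + 1900 = 3860 kg/h.
dye in = 1480×0.791 + 480×0.155 + 1900×0.522 = 2236.9 kg/h.
dye mass fraction in U = 2236.9/3860 = 0.580.

0.580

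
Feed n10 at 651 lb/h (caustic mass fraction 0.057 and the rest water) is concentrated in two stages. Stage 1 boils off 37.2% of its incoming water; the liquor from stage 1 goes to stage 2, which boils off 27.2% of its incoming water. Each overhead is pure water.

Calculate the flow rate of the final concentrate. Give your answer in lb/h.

317.8 lb/h

water in feed = 651×0.943 = 613.89 lb/h.
After stage 1: water left = (1−0.372)×613.89 = 385.52; stream total = 422.63 lb/h.
After stage 2: water left = (1−0.272)×385.52 = 280.66; final concentrate = 317.77 lb/h.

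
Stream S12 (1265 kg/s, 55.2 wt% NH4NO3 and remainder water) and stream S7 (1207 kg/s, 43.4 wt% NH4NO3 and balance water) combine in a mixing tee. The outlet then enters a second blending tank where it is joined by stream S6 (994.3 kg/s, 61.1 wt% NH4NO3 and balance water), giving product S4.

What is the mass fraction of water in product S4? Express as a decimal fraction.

Overall, product flow = 3466.3 kg/s.
water in = 1265×0.448 + 1207×0.566 + 994.3×0.389 = 1636.7 kg/s.
water fraction in S4 = 0.472.

0.472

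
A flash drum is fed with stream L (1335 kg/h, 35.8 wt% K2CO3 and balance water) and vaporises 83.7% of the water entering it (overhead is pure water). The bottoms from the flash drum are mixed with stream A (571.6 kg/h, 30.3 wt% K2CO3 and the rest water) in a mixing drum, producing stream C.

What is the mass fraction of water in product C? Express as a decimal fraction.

0.452

Vapour removed = 0.837×0.642×1335 = 717.37 kg/h; concentrate = 617.63 kg/h.
water reaching the mixer = 139.7 (from concentrate) + 571.6×0.697 = 538.11 kg/h.
Product flow = 617.63 + 571.6 = 1189.2 kg/h; water fraction = 0.452.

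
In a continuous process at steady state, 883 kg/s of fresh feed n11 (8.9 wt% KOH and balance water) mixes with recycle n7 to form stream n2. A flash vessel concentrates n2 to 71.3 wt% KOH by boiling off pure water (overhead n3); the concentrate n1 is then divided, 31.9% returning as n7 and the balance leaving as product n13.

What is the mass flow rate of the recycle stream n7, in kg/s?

51.63 kg/s

Overall KOH balance (none leaves overhead): KOH in fresh feed = KOH in product, i.e. 883×0.089 = (1−0.319)·n1·0.713.
n1 = 78.587/(0.713×0.681) = 161.85 kg/s.
Recycle n7 = 0.319×161.85 = 51.63 kg/s.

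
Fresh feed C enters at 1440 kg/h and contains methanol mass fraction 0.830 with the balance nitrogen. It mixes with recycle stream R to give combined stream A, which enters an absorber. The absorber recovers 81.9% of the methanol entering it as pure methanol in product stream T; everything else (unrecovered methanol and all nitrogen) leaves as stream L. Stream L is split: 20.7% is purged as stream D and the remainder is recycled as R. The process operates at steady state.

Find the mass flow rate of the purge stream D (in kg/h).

nitrogen enters only via C and leaves only via the purge: 1440×0.170 = 0.207×(nitrogen in L), and the absorber passes all nitrogen, so nitrogen in A = nitrogen in L = 1182.6 kg/h.
methanol in A: m_A = 1440×0.830 + (1−0.207)·(1−0.819)·m_A, so m_A = 1195.2/0.8565 = 1395.5 kg/h.
L = (1−0.819)×1395.5 + 1182.6 = 1435.2 kg/h.
Purge D = 0.207×1435.2 = 297.09 kg/h.

297.1 kg/h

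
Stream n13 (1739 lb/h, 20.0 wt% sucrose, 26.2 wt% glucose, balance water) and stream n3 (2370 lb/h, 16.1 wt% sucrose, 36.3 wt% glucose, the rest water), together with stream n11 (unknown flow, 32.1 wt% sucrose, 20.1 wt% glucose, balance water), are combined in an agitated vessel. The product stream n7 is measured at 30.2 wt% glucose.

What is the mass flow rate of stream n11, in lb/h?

742.7 lb/h

Let n11 be the unknown flow. Total out = 4109 + n11.
glucose balance: 1315.9 + 0.201·n11 = 0.302·(4109 + n11)
(0.201 − 0.302)·n11 = 0.302×4109 − 1315.9 = -75.01
n11 = -75.01 / -0.101 = 742.67 lb/h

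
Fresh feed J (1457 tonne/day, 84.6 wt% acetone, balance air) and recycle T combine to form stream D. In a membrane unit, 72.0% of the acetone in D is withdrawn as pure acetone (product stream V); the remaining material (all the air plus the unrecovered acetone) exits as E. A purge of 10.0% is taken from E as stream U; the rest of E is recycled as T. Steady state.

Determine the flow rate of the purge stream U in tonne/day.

270.5 tonne/day

air enters only via J and leaves only via the purge: 1457×0.154 = 0.100×(air in E), and the membrane unit passes all air, so air in D = air in E = 2243.8 tonne/day.
acetone in D: m_A = 1457×0.846 + (1−0.100)·(1−0.720)·m_A, so m_A = 1232.6/0.7480 = 1647.9 tonne/day.
E = (1−0.720)×1647.9 + 2243.8 = 2705.2 tonne/day.
Purge U = 0.100×2705.2 = 270.52 tonne/day.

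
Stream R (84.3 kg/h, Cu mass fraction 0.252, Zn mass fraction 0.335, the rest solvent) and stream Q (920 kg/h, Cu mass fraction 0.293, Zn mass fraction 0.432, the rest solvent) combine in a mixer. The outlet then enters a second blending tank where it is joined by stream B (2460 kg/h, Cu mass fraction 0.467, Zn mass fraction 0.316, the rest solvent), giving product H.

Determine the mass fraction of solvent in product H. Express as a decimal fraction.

0.237

Overall, product flow = 3464.3 kg/h.
solvent in = 84.3×0.413 + 920×0.275 + 2460×0.217 = 821.64 kg/h.
solvent fraction in H = 0.237.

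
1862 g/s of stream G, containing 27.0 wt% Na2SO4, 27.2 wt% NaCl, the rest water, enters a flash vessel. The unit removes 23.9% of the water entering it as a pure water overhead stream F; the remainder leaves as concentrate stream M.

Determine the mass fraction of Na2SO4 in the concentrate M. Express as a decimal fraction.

0.3032

Na2SO4 is not removed: 1862×0.270 = 502.74 g/s of Na2SO4 enters M.
water entering = 1862×0.458 = 852.8 g/s; overhead removed = 0.239×852.8 = 203.82 g/s.
Concentrate = 1862 − 203.82 = 1658.2 g/s.
Mass fraction = 502.74/1658.2 = 0.3032.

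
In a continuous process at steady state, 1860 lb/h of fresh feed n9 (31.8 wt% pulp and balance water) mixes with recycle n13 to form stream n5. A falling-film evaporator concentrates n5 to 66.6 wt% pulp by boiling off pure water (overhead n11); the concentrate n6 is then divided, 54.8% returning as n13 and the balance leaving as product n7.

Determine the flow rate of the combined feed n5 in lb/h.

Overall pulp balance (none leaves overhead): pulp in fresh feed = pulp in product, i.e. 1860×0.318 = (1−0.548)·n6·0.666.
n6 = 591.48/(0.666×0.452) = 1964.8 lb/h.
Recycle n13 = 0.548×1964.8 = 1076.7 lb/h.
Combined feed n5 = 1860 + 1076.7 = 2936.7 lb/h.

2937 lb/h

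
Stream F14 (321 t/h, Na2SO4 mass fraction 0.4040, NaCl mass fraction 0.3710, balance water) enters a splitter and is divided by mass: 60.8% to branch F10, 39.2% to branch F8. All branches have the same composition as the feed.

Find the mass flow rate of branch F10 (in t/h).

Branch F10 flow = 0.608×321 = 195.17 t/h.

195.2 t/h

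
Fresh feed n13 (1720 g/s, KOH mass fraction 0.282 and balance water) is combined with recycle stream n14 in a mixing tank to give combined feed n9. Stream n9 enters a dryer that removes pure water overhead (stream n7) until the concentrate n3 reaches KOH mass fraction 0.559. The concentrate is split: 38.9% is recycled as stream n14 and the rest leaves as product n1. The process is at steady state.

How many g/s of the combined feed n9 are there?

2272 g/s

Overall KOH balance (none leaves overhead): KOH in fresh feed = KOH in product, i.e. 1720×0.282 = (1−0.389)·n3·0.559.
n3 = 485.04/(0.559×0.611) = 1420.1 g/s.
Recycle n14 = 0.389×1420.1 = 552.43 g/s.
Combined feed n9 = 1720 + 552.43 = 2272.4 g/s.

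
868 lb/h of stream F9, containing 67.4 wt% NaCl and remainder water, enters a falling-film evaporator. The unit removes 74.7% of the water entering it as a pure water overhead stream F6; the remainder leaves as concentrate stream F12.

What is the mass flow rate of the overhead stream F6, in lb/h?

211.4 lb/h

water entering = 868×0.326 = 282.97 lb/h; overhead removed = 0.747×282.97 = 211.38 lb/h.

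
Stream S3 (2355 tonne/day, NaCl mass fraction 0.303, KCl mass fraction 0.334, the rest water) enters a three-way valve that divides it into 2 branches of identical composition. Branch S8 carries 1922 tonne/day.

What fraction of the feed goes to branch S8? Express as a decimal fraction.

0.816

Fraction to S8 = 1922/2355 = 0.8161.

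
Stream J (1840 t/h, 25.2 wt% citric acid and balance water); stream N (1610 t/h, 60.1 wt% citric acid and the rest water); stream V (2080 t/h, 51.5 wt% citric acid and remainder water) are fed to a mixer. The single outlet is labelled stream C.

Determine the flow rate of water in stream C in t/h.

3028 t/h

water out = water in = 1840×0.748 + 1610×0.399 + 2080×0.485 = 3027.5 t/h.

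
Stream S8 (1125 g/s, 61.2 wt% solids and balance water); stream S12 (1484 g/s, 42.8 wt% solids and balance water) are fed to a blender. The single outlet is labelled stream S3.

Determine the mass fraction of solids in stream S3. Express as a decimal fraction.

Total flow out = 1125 + 1484 = 2609 g/s.
solids in = 1125×0.612 + 1484×0.428 = 1323.7 g/s.
solids mass fraction in S3 = 1323.7/2609 = 0.507.

0.507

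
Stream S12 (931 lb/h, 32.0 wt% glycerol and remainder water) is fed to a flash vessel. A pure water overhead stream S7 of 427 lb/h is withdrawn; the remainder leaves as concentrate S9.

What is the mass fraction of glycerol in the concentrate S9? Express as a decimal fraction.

glycerol is not removed: 931×0.320 = 297.92 lb/h of glycerol enters S9.
Concentrate = 931 − 427 = 504 lb/h.
Mass fraction = 297.92/504 = 0.591.

0.591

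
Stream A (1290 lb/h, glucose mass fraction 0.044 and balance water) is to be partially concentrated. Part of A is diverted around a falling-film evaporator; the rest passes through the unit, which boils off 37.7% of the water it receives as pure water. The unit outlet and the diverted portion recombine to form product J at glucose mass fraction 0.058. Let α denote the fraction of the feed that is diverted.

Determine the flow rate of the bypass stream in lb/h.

All 1290×0.044 = 56.76 lb/h of glucose reaches J, so J = 56.76/0.058 = 978.62 lb/h and vapour = 311.38 lb/h.
The evaporator receives (1−α)·1290 of feed at 0.956 water and removes 0.377 of that water:
0.377×0.956×(1−α)×1290 = 311.38
(1−α) = 311.38/464.93 = 0.6697;  α = 0.3303.
Bypass flow = 0.3303×1290 = 426.05 lb/h.

426 lb/h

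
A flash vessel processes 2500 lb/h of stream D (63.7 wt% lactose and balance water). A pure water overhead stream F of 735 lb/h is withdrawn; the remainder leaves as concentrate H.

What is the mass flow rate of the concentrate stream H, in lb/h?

Concentrate = 2500 − 735 = 1765 lb/h.

1765 lb/h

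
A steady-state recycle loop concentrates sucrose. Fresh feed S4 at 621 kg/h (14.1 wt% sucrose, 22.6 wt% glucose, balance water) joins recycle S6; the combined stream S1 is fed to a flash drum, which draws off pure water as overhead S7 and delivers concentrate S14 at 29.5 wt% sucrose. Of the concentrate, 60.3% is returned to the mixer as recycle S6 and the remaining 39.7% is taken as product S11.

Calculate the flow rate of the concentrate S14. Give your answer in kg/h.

Overall sucrose balance (none leaves overhead): sucrose in fresh feed = sucrose in product, i.e. 621×0.141 = (1−0.603)·S14·0.295.
S14 = 87.561/(0.295×0.397) = 747.65 kg/h.

747.6 kg/h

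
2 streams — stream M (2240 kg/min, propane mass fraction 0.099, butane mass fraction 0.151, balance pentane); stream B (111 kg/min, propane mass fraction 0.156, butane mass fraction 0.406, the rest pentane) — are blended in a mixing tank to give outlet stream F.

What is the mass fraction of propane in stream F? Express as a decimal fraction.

Total flow out = 2240 + 111 = 2351 kg/min.
propane in = 2240×0.099 + 111×0.156 = 239.08 kg/min.
propane mass fraction in F = 239.08/2351 = 0.102.

0.102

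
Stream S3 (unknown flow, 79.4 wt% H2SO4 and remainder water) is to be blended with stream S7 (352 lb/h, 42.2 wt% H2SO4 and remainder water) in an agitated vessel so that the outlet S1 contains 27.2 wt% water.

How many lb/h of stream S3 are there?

Let S3 be the unknown flow. Total out = 352 + S3.
water balance: 203.46 + 0.206·S3 = 0.272·(352 + S3)
(0.206 − 0.272)·S3 = 0.272×352 − 203.46 = -107.71
S3 = -107.71 / -0.066 = 1632 lb/h

1632 lb/h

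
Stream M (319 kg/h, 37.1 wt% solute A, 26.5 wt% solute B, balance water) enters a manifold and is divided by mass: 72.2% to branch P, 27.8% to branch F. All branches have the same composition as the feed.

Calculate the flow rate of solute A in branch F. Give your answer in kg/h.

Branch F total = 0.278×319 = 88.682 kg/h.
solute A in F = 0.371×88.682 = 32.901 kg/h.

32.9 kg/h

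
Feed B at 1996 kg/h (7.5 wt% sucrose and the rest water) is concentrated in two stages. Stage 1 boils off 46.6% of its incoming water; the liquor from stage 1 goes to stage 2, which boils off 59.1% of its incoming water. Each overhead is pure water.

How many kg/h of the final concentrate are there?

552.9 kg/h

water in feed = 1996×0.925 = 1846.3 kg/h.
After stage 1: water left = (1−0.466)×1846.3 = 985.92; stream total = 1135.6 kg/h.
After stage 2: water left = (1−0.591)×985.92 = 403.24; final concentrate = 552.94 kg/h.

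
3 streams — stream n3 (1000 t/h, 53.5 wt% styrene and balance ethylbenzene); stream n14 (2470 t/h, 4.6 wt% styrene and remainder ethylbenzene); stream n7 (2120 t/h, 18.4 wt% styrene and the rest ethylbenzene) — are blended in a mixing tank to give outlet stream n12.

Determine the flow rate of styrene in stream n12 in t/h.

1039 t/h

styrene out = styrene in = 1000×0.535 + 2470×0.046 + 2120×0.184 = 1038.7 t/h.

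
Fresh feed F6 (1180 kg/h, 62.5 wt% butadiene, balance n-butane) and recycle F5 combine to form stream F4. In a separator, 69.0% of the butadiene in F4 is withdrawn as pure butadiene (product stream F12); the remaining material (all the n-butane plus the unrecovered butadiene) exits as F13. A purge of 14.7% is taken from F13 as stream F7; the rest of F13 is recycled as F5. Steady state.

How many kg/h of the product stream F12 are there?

butadiene in F4: m_A = 1180×0.625 + (1−0.147)·(1−0.690)·m_A, so m_A = 737.5/0.7356 = 1002.6 kg/h.
Product F12 = 0.690×1002.6 = 691.81 kg/h.

691.8 kg/h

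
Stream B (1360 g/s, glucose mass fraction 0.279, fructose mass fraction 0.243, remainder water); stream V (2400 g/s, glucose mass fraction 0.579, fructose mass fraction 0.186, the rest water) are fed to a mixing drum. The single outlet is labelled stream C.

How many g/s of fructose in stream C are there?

776.9 g/s

fructose out = fructose in = 1360×0.243 + 2400×0.186 = 776.88 g/s.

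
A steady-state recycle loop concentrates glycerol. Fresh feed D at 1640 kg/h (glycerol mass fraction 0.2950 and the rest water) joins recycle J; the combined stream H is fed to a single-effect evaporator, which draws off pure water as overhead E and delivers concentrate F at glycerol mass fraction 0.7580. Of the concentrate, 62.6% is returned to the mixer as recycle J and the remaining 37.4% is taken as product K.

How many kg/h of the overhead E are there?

Overall glycerol balance (none leaves overhead): glycerol in fresh feed = glycerol in product, i.e. 1640×0.295 = (1−0.626)·F·0.758.
F = 483.8/(0.758×0.374) = 1706.6 kg/h.
Recycle J = 0.626×1706.6 = 1068.3 kg/h.
Combined feed H = 1640 + 1068.3 = 2708.3 kg/h.
Overhead E = H − F = 2708.3 − 1706.6 = 1001.7 kg/h.

1002 kg/h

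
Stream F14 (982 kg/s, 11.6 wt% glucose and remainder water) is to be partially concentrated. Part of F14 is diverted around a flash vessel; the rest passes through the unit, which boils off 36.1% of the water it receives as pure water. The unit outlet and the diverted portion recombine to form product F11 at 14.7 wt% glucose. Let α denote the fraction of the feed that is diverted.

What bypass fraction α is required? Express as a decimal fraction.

All 982×0.116 = 113.91 kg/s of glucose reaches F11, so F11 = 113.91/0.147 = 774.91 kg/s and vapour = 207.09 kg/s.
The evaporator receives (1−α)·982 of feed at 0.884 water and removes 0.361 of that water:
0.361×0.884×(1−α)×982 = 207.09
(1−α) = 207.09/313.38 = 0.6608;  α = 0.3392.

0.339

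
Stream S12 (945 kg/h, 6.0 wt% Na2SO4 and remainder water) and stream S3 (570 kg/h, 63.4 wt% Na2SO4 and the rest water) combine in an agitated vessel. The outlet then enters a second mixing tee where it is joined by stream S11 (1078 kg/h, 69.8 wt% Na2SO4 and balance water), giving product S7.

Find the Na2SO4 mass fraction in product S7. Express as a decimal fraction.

0.451

Overall, product flow = 2593 kg/h.
Na2SO4 in = 945×0.060 + 570×0.634 + 1078×0.698 = 1170.5 kg/h.
Na2SO4 fraction in S7 = 0.451.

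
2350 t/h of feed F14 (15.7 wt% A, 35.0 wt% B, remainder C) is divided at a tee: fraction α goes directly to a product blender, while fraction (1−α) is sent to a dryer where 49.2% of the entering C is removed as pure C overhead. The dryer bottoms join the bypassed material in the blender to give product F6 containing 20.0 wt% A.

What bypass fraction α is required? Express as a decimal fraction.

All 2350×0.157 = 368.95 t/h of A reaches F6, so F6 = 368.95/0.200 = 1844.7 t/h and vapour = 505.25 t/h.
The evaporator receives (1−α)·2350 of feed at 0.493 C and removes 0.492 of that C:
0.492×0.493×(1−α)×2350 = 505.25
(1−α) = 505.25/570.01 = 0.8864;  α = 0.1136.

0.114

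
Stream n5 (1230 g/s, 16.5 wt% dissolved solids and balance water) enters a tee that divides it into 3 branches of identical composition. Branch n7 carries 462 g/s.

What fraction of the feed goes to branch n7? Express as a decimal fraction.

0.376

Fraction to n7 = 462/1230 = 0.3756.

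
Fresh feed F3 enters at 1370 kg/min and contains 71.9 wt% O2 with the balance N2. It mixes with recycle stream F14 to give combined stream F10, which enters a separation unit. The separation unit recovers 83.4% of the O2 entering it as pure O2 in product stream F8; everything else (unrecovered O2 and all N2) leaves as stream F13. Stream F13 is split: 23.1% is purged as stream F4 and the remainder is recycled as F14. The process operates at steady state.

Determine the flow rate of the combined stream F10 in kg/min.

2796 kg/min

N2 enters only via F3 and leaves only via the purge: 1370×0.281 = 0.231×(N2 in F13), and the separation unit passes all N2, so N2 in F10 = N2 in F13 = 1666.5 kg/min.
O2 in F10: m_A = 1370×0.719 + (1−0.231)·(1−0.834)·m_A, so m_A = 985.03/0.8723 = 1129.2 kg/min.
F10 = 1129.2 + 1666.5 = 2795.7 kg/min.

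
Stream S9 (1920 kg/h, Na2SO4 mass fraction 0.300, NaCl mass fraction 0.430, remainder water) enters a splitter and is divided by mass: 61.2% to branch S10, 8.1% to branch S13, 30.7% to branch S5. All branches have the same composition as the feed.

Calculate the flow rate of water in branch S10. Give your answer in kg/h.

317.3 kg/h

Branch S10 total = 0.612×1920 = 1175 kg/h.
water in S10 = 0.270×1175 = 317.26 kg/h.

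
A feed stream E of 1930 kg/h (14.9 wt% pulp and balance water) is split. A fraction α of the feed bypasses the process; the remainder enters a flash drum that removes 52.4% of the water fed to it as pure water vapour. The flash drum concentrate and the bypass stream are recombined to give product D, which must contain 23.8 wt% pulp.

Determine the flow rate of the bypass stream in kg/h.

311.5 kg/h

All 1930×0.149 = 287.57 kg/h of pulp reaches D, so D = 287.57/0.238 = 1208.3 kg/h and vapour = 721.72 kg/h.
The evaporator receives (1−α)·1930 of feed at 0.851 water and removes 0.524 of that water:
0.524×0.851×(1−α)×1930 = 721.72
(1−α) = 721.72/860.63 = 0.8386;  α = 0.1614.
Bypass flow = 0.1614×1930 = 311.51 kg/h.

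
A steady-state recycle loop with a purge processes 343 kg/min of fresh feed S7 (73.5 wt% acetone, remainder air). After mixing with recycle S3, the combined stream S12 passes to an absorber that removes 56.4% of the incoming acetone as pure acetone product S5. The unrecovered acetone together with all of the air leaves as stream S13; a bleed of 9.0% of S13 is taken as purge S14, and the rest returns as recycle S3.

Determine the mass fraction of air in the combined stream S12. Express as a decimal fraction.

0.707

air enters only via S7 and leaves only via the purge: 343×0.265 = 0.090×(air in S13), and the absorber passes all air, so air in S12 = air in S13 = 1009.9 kg/min.
acetone in S12: m_A = 343×0.735 + (1−0.090)·(1−0.564)·m_A, so m_A = 252.1/0.6032 = 417.92 kg/min.
S12 = 417.92 + 1009.9 = 1427.9 kg/min.
air fraction in S12 = 1009.9/1427.9 = 0.707.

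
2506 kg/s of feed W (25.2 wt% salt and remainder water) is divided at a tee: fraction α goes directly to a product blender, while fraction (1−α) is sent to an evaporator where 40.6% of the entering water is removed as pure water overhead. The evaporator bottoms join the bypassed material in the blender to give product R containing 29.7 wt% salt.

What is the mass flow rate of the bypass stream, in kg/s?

1256 kg/s

All 2506×0.252 = 631.51 kg/s of salt reaches R, so R = 631.51/0.297 = 2126.3 kg/s and vapour = 379.7 kg/s.
The evaporator receives (1−α)·2506 of feed at 0.748 water and removes 0.406 of that water:
0.406×0.748×(1−α)×2506 = 379.7
(1−α) = 379.7/761.04 = 0.4989;  α = 0.5011.
Bypass flow = 0.5011×2506 = 1255.7 kg/s.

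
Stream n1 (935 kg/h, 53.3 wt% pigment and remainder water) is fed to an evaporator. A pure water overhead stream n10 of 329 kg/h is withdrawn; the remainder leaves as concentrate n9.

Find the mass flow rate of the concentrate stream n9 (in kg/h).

Concentrate = 935 − 329 = 606 kg/h.

606 kg/h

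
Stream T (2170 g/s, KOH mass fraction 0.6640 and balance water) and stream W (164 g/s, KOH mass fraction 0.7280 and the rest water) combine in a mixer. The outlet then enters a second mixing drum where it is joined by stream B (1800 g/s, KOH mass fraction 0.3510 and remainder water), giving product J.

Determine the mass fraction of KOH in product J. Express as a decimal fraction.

Overall, product flow = 4134 g/s.
KOH in = 2170×0.664 + 164×0.728 + 1800×0.351 = 2192.1 g/s.
KOH fraction in J = 0.5303.

0.5303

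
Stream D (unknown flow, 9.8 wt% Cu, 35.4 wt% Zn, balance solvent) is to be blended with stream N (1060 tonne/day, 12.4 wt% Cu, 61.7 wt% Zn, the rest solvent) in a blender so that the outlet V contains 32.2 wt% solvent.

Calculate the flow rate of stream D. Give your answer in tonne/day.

295.5 tonne/day

Let D be the unknown flow. Total out = 1060 + D.
solvent balance: 274.54 + 0.548·D = 0.322·(1060 + D)
(0.548 − 0.322)·D = 0.322×1060 − 274.54 = 66.78
D = 66.78 / 0.226 = 295.49 tonne/day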